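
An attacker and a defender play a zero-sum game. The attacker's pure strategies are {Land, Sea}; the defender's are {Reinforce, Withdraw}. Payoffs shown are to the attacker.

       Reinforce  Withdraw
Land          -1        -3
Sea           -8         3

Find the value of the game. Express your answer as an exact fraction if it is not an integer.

Row minima: Land → -3, Sea → -8; maximin = -3.
Column maxima: Reinforce → -1, Withdraw → 3; minimax = -1.
-3 ≠ -1, so there is no saddle point; optimal play is mixed.
Let the attacker play Land with probability p. Expected payoff against Reinforce: (-1)p + (-8)(1−p) = 7p − 8; against Withdraw: (-3)p + 3(1−p) = −6p + 3.
Setting these equal: 7p − 8 = −6p + 3 ⇒ 13p = 11 ⇒ p = 11/13, and the value is (7)·(11/13) − 8 = -27/13.
For the defender: with q = P(Reinforce), equating Land's and Sea's payoffs gives 2q − 3 = −11q + 3 ⇒ q = 6/13.

-27/13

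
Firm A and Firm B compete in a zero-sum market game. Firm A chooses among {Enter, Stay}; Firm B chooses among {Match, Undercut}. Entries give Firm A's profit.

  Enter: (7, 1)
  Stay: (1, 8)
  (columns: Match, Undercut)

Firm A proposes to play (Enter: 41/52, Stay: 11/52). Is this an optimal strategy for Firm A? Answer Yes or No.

No

Against Match this mix gives (41/52)·7 + (11/52)·1 = 149/26.
Against Undercut this mix gives (41/52)·1 + (11/52)·8 = 129/52.
Firm B will play Undercut, holding Firm A to 129/52. Shifting weight toward the row that does better against Undercut would raise this floor (the equalizing mix achieves 55/13 against both Undercut and Match), so the proposed strategy is not optimal.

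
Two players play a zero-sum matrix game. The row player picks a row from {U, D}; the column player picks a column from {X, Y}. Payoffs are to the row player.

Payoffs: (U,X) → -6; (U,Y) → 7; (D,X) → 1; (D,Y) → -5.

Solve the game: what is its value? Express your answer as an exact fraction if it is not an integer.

Row minima: U → -6, D → -5; maximin = -5.
Column maxima: X → 1, Y → 7; minimax = 1.
-5 ≠ 1, so there is no saddle point; optimal play is mixed.
Let the row player play U with probability p. Expected payoff against X: (-6)p + 1(1−p) = −7p + 1; against Y: 7p + (-5)(1−p) = 12p − 5.
Setting these equal: −7p + 1 = 12p − 5 ⇒ −19p = -6 ⇒ p = 6/19, and the value is (-7)·(6/19) + 1 = -23/19.
For the column player: with q = P(X), equating U's and D's payoffs gives −13q + 7 = 6q − 5 ⇒ q = 12/19.

-23/19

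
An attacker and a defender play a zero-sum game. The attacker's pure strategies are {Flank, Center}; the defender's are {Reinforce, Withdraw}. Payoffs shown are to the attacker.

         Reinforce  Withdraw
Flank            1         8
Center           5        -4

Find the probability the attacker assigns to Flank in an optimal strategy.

9/16

Row minima: Flank → 1, Center → -4; maximin = 1.
Column maxima: Reinforce → 5, Withdraw → 8; minimax = 5.
1 ≠ 5, so there is no saddle point; optimal play is mixed.
Let the attacker play Flank with probability p. Expected payoff against Reinforce: 1p + 5(1−p) = −4p + 5; against Withdraw: 8p + (-4)(1−p) = 12p − 4.
Setting these equal: −4p + 5 = 12p − 4 ⇒ −16p = -9 ⇒ p = 9/16, and the value is (-4)·(9/16) + 5 = 11/4.
For the defender: with q = P(Reinforce), equating Flank's and Center's payoffs gives −7q + 8 = 9q − 4 ⇒ q = 3/4.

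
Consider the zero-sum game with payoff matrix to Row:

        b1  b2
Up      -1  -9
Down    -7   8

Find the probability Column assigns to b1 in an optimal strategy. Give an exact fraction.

Row minima: Up → -9, Down → -7; maximin = -7.
Column maxima: b1 → -1, b2 → 8; minimax = -1.
-7 ≠ -1, so there is no saddle point; optimal play is mixed.
Let Row play Up with probability p. Expected payoff against b1: (-1)p + (-7)(1−p) = 6p − 7; against b2: (-9)p + 8(1−p) = −17p + 8.
Setting these equal: 6p − 7 = −17p + 8 ⇒ 23p = 15 ⇒ p = 15/23, and the value is (6)·(15/23) − 7 = -71/23.
For Column: with q = P(b1), equating Up's and Down's payoffs gives 8q − 9 = −15q + 8 ⇒ q = 17/23.

17/23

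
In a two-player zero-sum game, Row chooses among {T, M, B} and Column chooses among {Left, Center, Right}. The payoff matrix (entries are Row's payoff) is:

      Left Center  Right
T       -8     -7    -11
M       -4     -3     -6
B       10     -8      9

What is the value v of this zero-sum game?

Row minima: T → -11, M → -6, B → -8; maximin = -6.
Column maxima: Left → 10, Center → -3, Right → 9; minimax = -3.
-6 ≠ -3, so there is no saddle point; optimal play is mixed.
T is strictly dominated by M, so Row never plays it.
Left is strictly dominated by Right (it gives Row strictly more in every row), so Column never plays it.
On the remaining 2×2 (M, B vs Center, Right):
Let Row play M with probability p. Expected payoff against Center: (-3)p + (-8)(1−p) = 5p − 8; against Right: (-6)p + 9(1−p) = −15p + 9.
Setting these equal: 5p − 8 = −15p + 9 ⇒ 20p = 17 ⇒ p = 17/20, and the value is (5)·(17/20) − 8 = -15/4.
For Column: with q = P(Center), equating M's and B's payoffs gives 3q − 6 = −17q + 9 ⇒ q = 3/4.

-15/4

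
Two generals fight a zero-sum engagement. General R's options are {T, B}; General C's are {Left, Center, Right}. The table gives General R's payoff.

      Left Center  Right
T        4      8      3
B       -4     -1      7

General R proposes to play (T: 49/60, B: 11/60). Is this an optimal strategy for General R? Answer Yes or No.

Against Left this mix gives (49/60)·4 + (11/60)·(-4) = 38/15.
Against Center this mix gives (49/60)·8 + (11/60)·(-1) = 127/20.
Against Right this mix gives (49/60)·3 + (11/60)·7 = 56/15.
General C will play Left, holding General R to 38/15. Shifting weight toward the row that does better against Left would raise this floor (the equalizing mix achieves 10/3 against both Left and Right), so the proposed strategy is not optimal.

No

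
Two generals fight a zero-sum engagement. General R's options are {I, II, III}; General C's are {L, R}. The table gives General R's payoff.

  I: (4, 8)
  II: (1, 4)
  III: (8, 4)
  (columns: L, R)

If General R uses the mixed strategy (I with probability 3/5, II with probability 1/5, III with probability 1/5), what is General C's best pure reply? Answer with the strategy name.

L

If General C plays L, General R's expected payoff is (3/5)·4 + (1/5)·1 + (1/5)·8 = 21/5.
If General C plays R, General R's expected payoff is (3/5)·8 + (1/5)·4 + (1/5)·4 = 32/5.
General C minimizes General R's payoff; the smallest is 21/5, so the best response is L.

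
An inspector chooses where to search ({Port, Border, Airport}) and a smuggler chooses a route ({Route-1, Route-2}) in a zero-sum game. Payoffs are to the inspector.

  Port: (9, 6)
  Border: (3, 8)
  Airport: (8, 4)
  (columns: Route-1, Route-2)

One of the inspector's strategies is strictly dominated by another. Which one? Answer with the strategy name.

Port gives a strictly higher payoff than Airport against every column: 9 > 8, 6 > 4.
So Airport is strictly dominated and the inspector never plays it.

Airport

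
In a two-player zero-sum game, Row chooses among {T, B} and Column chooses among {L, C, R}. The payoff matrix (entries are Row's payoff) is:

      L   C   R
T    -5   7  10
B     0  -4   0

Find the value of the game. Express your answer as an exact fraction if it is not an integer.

-5/4

Row minima: T → -5, B → -4; maximin = -4.
Column maxima: L → 0, C → 7, R → 10; minimax = 0.
-4 ≠ 0, so there is no saddle point; optimal play is mixed.
R is strictly dominated by C (it gives Row strictly more in every row), so Column never plays it.
On the remaining 2×2 (T, B vs L, C):
Let Row play T with probability p. Expected payoff against L: (-5)p + 0(1−p) = −5p; against C: 7p + (-4)(1−p) = 11p − 4.
Setting these equal: −5p = 11p − 4 ⇒ −16p = -4 ⇒ p = 1/4, and the value is (-5)·(1/4) = -5/4.
For Column: with q = P(L), equating T's and B's payoffs gives −12q + 7 = 4q − 4 ⇒ q = 11/16.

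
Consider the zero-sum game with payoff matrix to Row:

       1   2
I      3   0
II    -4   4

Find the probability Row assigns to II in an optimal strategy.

Row minima: I → 0, II → -4; maximin = 0.
Column maxima: 1 → 3, 2 → 4; minimax = 3.
0 ≠ 3, so there is no saddle point; optimal play is mixed.
Let Row play I with probability p. Expected payoff against 1: 3p + (-4)(1−p) = 7p − 4; against 2: 0p + 4(1−p) = −4p + 4.
Setting these equal: 7p − 4 = −4p + 4 ⇒ 11p = 8 ⇒ p = 8/11, and the value is (7)·(8/11) − 4 = 12/11.
For Column: with q = P(1), equating I's and II's payoffs gives 3q = −8q + 4 ⇒ q = 4/11.

3/11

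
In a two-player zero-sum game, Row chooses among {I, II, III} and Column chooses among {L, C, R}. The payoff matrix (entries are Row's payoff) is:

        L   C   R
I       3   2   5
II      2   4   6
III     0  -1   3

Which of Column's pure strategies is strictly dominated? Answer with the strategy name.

R

L holds Row's payoff strictly below R in every row: 3 < 5, 2 < 6, 0 < 3.
So R is strictly dominated for Column.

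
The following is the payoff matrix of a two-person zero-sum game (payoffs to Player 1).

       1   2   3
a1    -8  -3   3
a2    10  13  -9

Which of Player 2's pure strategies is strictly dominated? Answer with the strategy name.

2

1 holds Player 1's payoff strictly below 2 in every row: -8 < -3, 10 < 13.
So 2 is strictly dominated for Player 2.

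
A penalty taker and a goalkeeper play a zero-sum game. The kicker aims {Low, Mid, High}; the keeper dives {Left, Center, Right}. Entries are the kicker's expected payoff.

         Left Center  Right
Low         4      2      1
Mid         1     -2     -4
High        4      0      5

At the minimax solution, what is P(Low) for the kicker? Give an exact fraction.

Row minima: Low → 1, Mid → -4, High → 0; maximin = 1.
Column maxima: Left → 4, Center → 2, Right → 5; minimax = 2.
1 ≠ 2, so there is no saddle point; optimal play is mixed.
Mid is strictly dominated by Low, so the kicker never plays it.
Left is strictly dominated by Center (it gives the kicker strictly more in every row), so the keeper never plays it.
On the remaining 2×2 (Low, High vs Center, Right):
Let the kicker play Low with probability p. Expected payoff against Center: 2p + 0(1−p) = 2p; against Right: 1p + 5(1−p) = −4p + 5.
Setting these equal: 2p = −4p + 5 ⇒ 6p = 5 ⇒ p = 5/6, and the value is (2)·(5/6) = 5/3.
For the keeper: with q = P(Center), equating Low's and High's payoffs gives q + 1 = −5q + 5 ⇒ q = 2/3.

5/6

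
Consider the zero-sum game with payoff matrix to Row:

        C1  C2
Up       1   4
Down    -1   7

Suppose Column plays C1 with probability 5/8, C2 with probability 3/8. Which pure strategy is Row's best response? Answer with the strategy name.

Up

Expected payoff of Up: (5/8)·1 + (3/8)·4 = 17/8.
Expected payoff of Down: (5/8)·(-1) + (3/8)·7 = 2.
The largest is 17/8, so Row's best response is Up.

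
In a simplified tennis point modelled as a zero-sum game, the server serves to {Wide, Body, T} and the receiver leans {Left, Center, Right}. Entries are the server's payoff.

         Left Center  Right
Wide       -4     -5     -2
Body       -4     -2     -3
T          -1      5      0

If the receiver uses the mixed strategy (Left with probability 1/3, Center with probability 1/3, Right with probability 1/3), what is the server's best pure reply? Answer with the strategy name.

Expected payoff of Wide: (1/3)·(-4) + (1/3)·(-5) + (1/3)·(-2) = -11/3.
Expected payoff of Body: (1/3)·(-4) + (1/3)·(-2) + (1/3)·(-3) = -3.
Expected payoff of T: (1/3)·(-1) + (1/3)·5 + (1/3)·0 = 4/3.
The largest is 4/3, so the server's best response is T.

T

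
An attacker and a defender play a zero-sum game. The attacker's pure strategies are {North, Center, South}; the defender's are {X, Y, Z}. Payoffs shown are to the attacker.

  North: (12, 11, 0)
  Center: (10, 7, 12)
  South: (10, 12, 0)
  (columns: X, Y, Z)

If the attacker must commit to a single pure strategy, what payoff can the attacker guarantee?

Row minima: North → 0, Center → 7, South → 0.
The best of these is 7.

7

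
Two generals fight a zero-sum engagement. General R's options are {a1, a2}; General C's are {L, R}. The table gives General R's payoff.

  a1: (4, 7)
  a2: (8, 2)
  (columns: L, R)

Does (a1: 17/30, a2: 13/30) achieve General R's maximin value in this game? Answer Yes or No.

No

Against L this mix gives (17/30)·4 + (13/30)·8 = 86/15.
Against R this mix gives (17/30)·7 + (13/30)·2 = 29/6.
General C will play R, holding General R to 29/6. Shifting weight toward the row that does better against R would raise this floor (the equalizing mix achieves 16/3 against both R and L), so the proposed strategy is not optimal.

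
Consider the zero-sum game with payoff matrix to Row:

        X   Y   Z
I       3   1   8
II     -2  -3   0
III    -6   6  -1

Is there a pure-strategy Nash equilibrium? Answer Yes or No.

No

Row minima: I → 1, II → -3, III → -6; maximin = 1.
Column maxima: X → 3, Y → 6, Z → 8; minimax = 3.
1 ≠ 3, so no pure-strategy equilibrium exists.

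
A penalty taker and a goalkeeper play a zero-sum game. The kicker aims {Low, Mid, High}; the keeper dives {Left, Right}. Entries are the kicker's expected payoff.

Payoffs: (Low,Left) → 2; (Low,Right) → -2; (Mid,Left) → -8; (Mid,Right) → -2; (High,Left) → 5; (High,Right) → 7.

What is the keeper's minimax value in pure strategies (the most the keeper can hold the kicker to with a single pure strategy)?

5

Column maxima: Left → 5, Right → 7.
The smallest of these is 5.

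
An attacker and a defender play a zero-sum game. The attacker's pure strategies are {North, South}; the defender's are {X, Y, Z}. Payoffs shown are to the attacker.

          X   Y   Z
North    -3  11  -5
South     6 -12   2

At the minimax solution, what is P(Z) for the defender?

Row minima: North → -5, South → -12; maximin = -5.
Column maxima: X → 6, Y → 11, Z → 2; minimax = 2.
-5 ≠ 2, so there is no saddle point; optimal play is mixed.
X is strictly dominated by Z (it gives the attacker strictly more in every row), so the defender never plays it.
On the remaining 2×2 (North, South vs Y, Z):
Let the attacker play North with probability p. Expected payoff against Y: 11p + (-12)(1−p) = 23p − 12; against Z: (-5)p + 2(1−p) = −7p + 2.
Setting these equal: 23p − 12 = −7p + 2 ⇒ 30p = 14 ⇒ p = 7/15, and the value is (23)·(7/15) − 12 = -19/15.
For the defender: with q = P(Y), equating North's and South's payoffs gives 16q − 5 = −14q + 2 ⇒ q = 7/30.

23/30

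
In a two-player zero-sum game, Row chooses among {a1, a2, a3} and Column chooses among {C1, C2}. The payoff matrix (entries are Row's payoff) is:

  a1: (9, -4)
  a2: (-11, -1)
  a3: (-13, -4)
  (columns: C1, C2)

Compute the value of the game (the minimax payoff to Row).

-53/23

Row minima: a1 → -4, a2 → -11, a3 → -13; maximin = -4.
Column maxima: C1 → 9, C2 → -1; minimax = -1.
-4 ≠ -1, so there is no saddle point; optimal play is mixed.
a3 is strictly dominated by a2, so Row never plays it.
On the remaining 2×2 (a1, a2 vs C1, C2):
Let Row play a1 with probability p. Expected payoff against C1: 9p + (-11)(1−p) = 20p − 11; against C2: (-4)p + (-1)(1−p) = −3p − 1.
Setting these equal: 20p − 11 = −3p − 1 ⇒ 23p = 10 ⇒ p = 10/23, and the value is (20)·(10/23) − 11 = -53/23.
For Column: with q = P(C1), equating a1's and a2's payoffs gives 13q − 4 = −10q − 1 ⇒ q = 3/23.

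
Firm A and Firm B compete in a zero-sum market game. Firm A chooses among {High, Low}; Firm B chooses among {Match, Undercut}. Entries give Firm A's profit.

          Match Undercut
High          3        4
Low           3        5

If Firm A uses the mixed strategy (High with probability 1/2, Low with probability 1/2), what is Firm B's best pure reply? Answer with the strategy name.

Match

If Firm B plays Match, Firm A's expected payoff is (1/2)·3 + (1/2)·3 = 3.
If Firm B plays Undercut, Firm A's expected payoff is (1/2)·4 + (1/2)·5 = 9/2.
Firm B minimizes Firm A's payoff; the smallest is 3, so the best response is Match.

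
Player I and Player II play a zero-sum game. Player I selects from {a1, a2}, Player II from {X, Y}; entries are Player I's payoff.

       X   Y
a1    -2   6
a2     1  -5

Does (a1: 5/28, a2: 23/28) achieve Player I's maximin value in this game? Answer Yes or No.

No

Against X this mix gives (5/28)·(-2) + (23/28)·1 = 13/28.
Against Y this mix gives (5/28)·6 + (23/28)·(-5) = -85/28.
Player II will play Y, holding Player I to -85/28. Shifting weight toward the row that does better against Y would raise this floor (the equalizing mix achieves -2/7 against both Y and X), so the proposed strategy is not optimal.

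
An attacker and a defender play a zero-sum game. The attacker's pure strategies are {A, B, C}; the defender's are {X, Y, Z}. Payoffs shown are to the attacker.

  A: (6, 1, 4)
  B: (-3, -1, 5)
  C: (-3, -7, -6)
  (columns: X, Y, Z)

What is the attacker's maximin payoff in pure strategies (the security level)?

Row minima: A → 1, B → -3, C → -7.
The best of these is 1.

1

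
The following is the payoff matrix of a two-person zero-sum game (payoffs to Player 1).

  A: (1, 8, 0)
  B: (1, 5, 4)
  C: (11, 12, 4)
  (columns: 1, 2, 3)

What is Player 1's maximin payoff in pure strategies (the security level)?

4

Row minima: A → 0, B → 1, C → 4.
The best of these is 4.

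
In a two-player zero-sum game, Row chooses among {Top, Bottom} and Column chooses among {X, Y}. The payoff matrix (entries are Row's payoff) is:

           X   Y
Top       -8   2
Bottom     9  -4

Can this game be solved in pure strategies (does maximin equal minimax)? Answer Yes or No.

No

Row minima: Top → -8, Bottom → -4; maximin = -4.
Column maxima: X → 9, Y → 2; minimax = 2.
-4 ≠ 2, so no pure-strategy equilibrium exists.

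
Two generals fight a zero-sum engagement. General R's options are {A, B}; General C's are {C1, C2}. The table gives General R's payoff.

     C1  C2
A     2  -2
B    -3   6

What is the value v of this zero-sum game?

6/13

Row minima: A → -2, B → -3; maximin = -2.
Column maxima: C1 → 2, C2 → 6; minimax = 2.
-2 ≠ 2, so there is no saddle point; optimal play is mixed.
Let General R play A with probability p. Expected payoff against C1: 2p + (-3)(1−p) = 5p − 3; against C2: (-2)p + 6(1−p) = −8p + 6.
Setting these equal: 5p − 3 = −8p + 6 ⇒ 13p = 9 ⇒ p = 9/13, and the value is (5)·(9/13) − 3 = 6/13.
For General C: with q = P(C1), equating A's and B's payoffs gives 4q − 2 = −9q + 6 ⇒ q = 8/13.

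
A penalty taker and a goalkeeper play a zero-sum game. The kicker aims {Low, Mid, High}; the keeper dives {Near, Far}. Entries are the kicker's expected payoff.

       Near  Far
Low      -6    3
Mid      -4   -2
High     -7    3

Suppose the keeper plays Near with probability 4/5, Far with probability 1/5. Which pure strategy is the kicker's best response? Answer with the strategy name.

Expected payoff of Low: (4/5)·(-6) + (1/5)·3 = -21/5.
Expected payoff of Mid: (4/5)·(-4) + (1/5)·(-2) = -18/5.
Expected payoff of High: (4/5)·(-7) + (1/5)·3 = -5.
The largest is -18/5, so the kicker's best response is Mid.

Mid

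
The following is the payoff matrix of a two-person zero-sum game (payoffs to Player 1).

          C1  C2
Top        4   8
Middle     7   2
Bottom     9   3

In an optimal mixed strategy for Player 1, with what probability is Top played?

3/5

Row minima: Top → 4, Middle → 2, Bottom → 3; maximin = 4.
Column maxima: C1 → 9, C2 → 8; minimax = 8.
4 ≠ 8, so there is no saddle point; optimal play is mixed.
Middle is strictly dominated by Bottom, so Player 1 never plays it.
On the remaining 2×2 (Top, Bottom vs C1, C2):
Let Player 1 play Top with probability p. Expected payoff against C1: 4p + 9(1−p) = −5p + 9; against C2: 8p + 3(1−p) = 5p + 3.
Setting these equal: −5p + 9 = 5p + 3 ⇒ −10p = -6 ⇒ p = 3/5, and the value is (-5)·(3/5) + 9 = 6.
For Player 2: with q = P(C1), equating Top's and Bottom's payoffs gives −4q + 8 = 6q + 3 ⇒ q = 1/2.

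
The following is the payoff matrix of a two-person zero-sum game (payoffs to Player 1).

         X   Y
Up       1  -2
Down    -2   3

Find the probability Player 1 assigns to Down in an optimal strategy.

3/8

Row minima: Up → -2, Down → -2; maximin = -2.
Column maxima: X → 1, Y → 3; minimax = 1.
-2 ≠ 1, so there is no saddle point; optimal play is mixed.
Let Player 1 play Up with probability p. Expected payoff against X: 1p + (-2)(1−p) = 3p − 2; against Y: (-2)p + 3(1−p) = −5p + 3.
Setting these equal: 3p − 2 = −5p + 3 ⇒ 8p = 5 ⇒ p = 5/8, and the value is (3)·(5/8) − 2 = -1/8.
For Player 2: with q = P(X), equating Up's and Down's payoffs gives 3q − 2 = −5q + 3 ⇒ q = 5/8.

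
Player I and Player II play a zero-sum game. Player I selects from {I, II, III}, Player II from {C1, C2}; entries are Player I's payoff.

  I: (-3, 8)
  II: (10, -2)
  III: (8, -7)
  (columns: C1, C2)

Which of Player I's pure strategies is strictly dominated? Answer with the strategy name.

III

II gives a strictly higher payoff than III against every column: 10 > 8, -2 > -7.
So III is strictly dominated and Player I never plays it.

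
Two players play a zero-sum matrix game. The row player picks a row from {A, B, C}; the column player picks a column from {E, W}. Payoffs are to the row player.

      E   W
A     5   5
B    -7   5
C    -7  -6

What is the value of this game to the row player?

Row minima: A → 5, B → -7, C → -7; maximin = 5.
Column maxima: E → 5, W → 5; minimax = 5.
Since maximin = minimax = 5, there is a saddle point and the value is 5.

5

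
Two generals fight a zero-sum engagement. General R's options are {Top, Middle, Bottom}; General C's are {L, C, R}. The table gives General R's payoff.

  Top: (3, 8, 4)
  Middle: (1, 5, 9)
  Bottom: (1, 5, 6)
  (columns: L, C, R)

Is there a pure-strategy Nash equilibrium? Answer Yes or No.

Yes

Row minima: Top → 3, Middle → 1, Bottom → 1; maximin = 3.
Column maxima: L → 3, C → 8, R → 9; minimax = 3.
maximin = minimax = 3, so a saddle point exists.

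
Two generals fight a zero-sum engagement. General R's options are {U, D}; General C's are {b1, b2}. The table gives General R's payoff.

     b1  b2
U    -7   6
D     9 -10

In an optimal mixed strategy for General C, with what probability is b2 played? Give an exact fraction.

Row minima: U → -7, D → -10; maximin = -7.
Column maxima: b1 → 9, b2 → 6; minimax = 6.
-7 ≠ 6, so there is no saddle point; optimal play is mixed.
Let General R play U with probability p. Expected payoff against b1: (-7)p + 9(1−p) = −16p + 9; against b2: 6p + (-10)(1−p) = 16p − 10.
Setting these equal: −16p + 9 = 16p − 10 ⇒ −32p = -19 ⇒ p = 19/32, and the value is (-16)·(19/32) + 9 = -1/2.
For General C: with q = P(b1), equating U's and D's payoffs gives −13q + 6 = 19q − 10 ⇒ q = 1/2.

1/2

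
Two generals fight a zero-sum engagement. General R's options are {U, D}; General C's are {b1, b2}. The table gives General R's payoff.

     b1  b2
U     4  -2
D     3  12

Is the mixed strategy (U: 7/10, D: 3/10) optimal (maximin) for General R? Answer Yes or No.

No

Against b1 this mix gives (7/10)·4 + (3/10)·3 = 37/10.
Against b2 this mix gives (7/10)·(-2) + (3/10)·12 = 11/5.
General C will play b2, holding General R to 11/5. Shifting weight toward the row that does better against b2 would raise this floor (the equalizing mix achieves 18/5 against both b2 and b1), so the proposed strategy is not optimal.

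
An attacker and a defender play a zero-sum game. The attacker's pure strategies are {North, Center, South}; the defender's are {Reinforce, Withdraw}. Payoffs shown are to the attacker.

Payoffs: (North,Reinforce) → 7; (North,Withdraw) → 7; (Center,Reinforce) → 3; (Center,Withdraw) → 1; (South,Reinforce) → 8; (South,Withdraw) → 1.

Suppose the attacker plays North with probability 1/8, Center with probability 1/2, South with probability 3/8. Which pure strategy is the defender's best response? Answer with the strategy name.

If the defender plays Reinforce, the attacker's expected payoff is (1/8)·7 + (1/2)·3 + (3/8)·8 = 43/8.
If the defender plays Withdraw, the attacker's expected payoff is (1/8)·7 + (1/2)·1 + (3/8)·1 = 7/4.
The defender minimizes the attacker's payoff; the smallest is 7/4, so the best response is Withdraw.

Withdraw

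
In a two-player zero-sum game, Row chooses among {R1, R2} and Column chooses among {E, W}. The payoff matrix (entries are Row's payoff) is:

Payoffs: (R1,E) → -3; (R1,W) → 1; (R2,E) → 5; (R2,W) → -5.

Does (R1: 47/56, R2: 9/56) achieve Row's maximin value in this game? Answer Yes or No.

No

Against E this mix gives (47/56)·(-3) + (9/56)·5 = -12/7.
Against W this mix gives (47/56)·1 + (9/56)·(-5) = 1/28.
Column will play E, holding Row to -12/7. Shifting weight toward the row that does better against E would raise this floor (the equalizing mix achieves -5/7 against both E and W), so the proposed strategy is not optimal.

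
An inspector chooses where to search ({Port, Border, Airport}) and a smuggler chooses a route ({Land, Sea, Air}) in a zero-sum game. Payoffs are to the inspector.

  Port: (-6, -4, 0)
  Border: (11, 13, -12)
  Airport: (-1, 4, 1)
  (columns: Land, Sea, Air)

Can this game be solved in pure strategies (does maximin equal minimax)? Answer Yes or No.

Row minima: Port → -6, Border → -12, Airport → -1; maximin = -1.
Column maxima: Land → 11, Sea → 13, Air → 1; minimax = 1.
-1 ≠ 1, so no pure-strategy equilibrium exists.

No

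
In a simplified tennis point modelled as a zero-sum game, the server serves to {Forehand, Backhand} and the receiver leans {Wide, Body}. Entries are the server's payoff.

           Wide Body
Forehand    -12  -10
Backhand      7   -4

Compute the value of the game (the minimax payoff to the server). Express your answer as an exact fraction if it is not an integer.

-4

Row minima: Forehand → -12, Backhand → -4; maximin = -4.
Column maxima: Wide → 7, Body → -4; minimax = -4.
Since maximin = minimax = -4, there is a saddle point and the value is -4.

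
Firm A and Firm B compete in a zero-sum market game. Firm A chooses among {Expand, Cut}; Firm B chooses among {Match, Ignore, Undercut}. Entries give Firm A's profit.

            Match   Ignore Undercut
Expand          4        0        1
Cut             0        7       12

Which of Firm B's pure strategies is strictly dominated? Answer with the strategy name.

Ignore holds Firm A's payoff strictly below Undercut in every row: 0 < 1, 7 < 12.
So Undercut is strictly dominated for Firm B.

Undercut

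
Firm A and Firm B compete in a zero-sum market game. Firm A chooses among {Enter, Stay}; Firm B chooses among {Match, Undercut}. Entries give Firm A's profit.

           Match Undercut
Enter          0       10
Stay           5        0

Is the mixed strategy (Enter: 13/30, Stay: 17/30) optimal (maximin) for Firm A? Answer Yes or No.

No

Against Match this mix gives (13/30)·0 + (17/30)·5 = 17/6.
Against Undercut this mix gives (13/30)·10 + (17/30)·0 = 13/3.
Firm B will play Match, holding Firm A to 17/6. Shifting weight toward the row that does better against Match would raise this floor (the equalizing mix achieves 10/3 against both Match and Undercut), so the proposed strategy is not optimal.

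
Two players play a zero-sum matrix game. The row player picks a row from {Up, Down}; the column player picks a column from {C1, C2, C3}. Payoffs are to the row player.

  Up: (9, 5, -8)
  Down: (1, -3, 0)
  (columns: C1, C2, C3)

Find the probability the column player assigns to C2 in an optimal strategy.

Row minima: Up → -8, Down → -3; maximin = -3.
Column maxima: C1 → 9, C2 → 5, C3 → 0; minimax = 0.
-3 ≠ 0, so there is no saddle point; optimal play is mixed.
C1 is strictly dominated by C2 (it gives the row player strictly more in every row), so the column player never plays it.
On the remaining 2×2 (Up, Down vs C2, C3):
Let the row player play Up with probability p. Expected payoff against C2: 5p + (-3)(1−p) = 8p − 3; against C3: (-8)p + 0(1−p) = −8p.
Setting these equal: 8p − 3 = −8p ⇒ 16p = 3 ⇒ p = 3/16, and the value is (8)·(3/16) − 3 = -3/2.
For the column player: with q = P(C2), equating Up's and Down's payoffs gives 13q − 8 = −3q ⇒ q = 1/2.

1/2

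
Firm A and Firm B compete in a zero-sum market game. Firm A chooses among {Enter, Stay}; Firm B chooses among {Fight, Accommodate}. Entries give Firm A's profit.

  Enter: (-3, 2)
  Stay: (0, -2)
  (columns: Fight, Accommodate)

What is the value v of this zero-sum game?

-6/7

Row minima: Enter → -3, Stay → -2; maximin = -2.
Column maxima: Fight → 0, Accommodate → 2; minimax = 0.
-2 ≠ 0, so there is no saddle point; optimal play is mixed.
Let Firm A play Enter with probability p. Expected payoff against Fight: (-3)p + 0(1−p) = −3p; against Accommodate: 2p + (-2)(1−p) = 4p − 2.
Setting these equal: −3p = 4p − 2 ⇒ −7p = -2 ⇒ p = 2/7, and the value is (-3)·(2/7) = -6/7.
For Firm B: with q = P(Fight), equating Enter's and Stay's payoffs gives −5q + 2 = 2q − 2 ⇒ q = 4/7.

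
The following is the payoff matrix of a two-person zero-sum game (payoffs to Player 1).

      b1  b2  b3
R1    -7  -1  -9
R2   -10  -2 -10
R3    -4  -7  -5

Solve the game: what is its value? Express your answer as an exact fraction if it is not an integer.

-29/5

Row minima: R1 → -9, R2 → -10, R3 → -7; maximin = -7.
Column maxima: b1 → -4, b2 → -1, b3 → -5; minimax = -5.
-7 ≠ -5, so there is no saddle point; optimal play is mixed.
R2 is strictly dominated by R1, so Player 1 never plays it.
With R2 eliminated, b1 is strictly dominated by b3 (it gives Player 1 strictly more in every remaining row), so Player 2 never plays it.
On the remaining 2×2 (R1, R3 vs b2, b3):
Let Player 1 play R1 with probability p. Expected payoff against b2: (-1)p + (-7)(1−p) = 6p − 7; against b3: (-9)p + (-5)(1−p) = −4p − 5.
Setting these equal: 6p − 7 = −4p − 5 ⇒ 10p = 2 ⇒ p = 1/5, and the value is (6)·(1/5) − 7 = -29/5.
For Player 2: with q = P(b2), equating R1's and R3's payoffs gives 8q − 9 = −2q − 5 ⇒ q = 2/5.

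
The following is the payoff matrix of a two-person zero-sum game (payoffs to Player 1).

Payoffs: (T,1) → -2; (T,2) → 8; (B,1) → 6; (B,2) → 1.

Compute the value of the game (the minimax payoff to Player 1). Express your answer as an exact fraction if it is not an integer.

Row minima: T → -2, B → 1; maximin = 1.
Column maxima: 1 → 6, 2 → 8; minimax = 6.
1 ≠ 6, so there is no saddle point; optimal play is mixed.
Let Player 1 play T with probability p. Expected payoff against 1: (-2)p + 6(1−p) = −8p + 6; against 2: 8p + 1(1−p) = 7p + 1.
Setting these equal: −8p + 6 = 7p + 1 ⇒ −15p = -5 ⇒ p = 1/3, and the value is (-8)·(1/3) + 6 = 10/3.
For Player 2: with q = P(1), equating T's and B's payoffs gives −10q + 8 = 5q + 1 ⇒ q = 7/15.

10/3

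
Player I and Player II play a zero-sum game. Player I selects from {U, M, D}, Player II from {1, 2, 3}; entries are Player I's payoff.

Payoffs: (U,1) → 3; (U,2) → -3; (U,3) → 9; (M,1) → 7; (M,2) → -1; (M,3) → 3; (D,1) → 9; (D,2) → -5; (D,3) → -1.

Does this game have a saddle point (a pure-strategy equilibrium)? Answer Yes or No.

Yes

Row minima: U → -3, M → -1, D → -5; maximin = -1.
Column maxima: 1 → 9, 2 → -1, 3 → 9; minimax = -1.
maximin = minimax = -1, so a saddle point exists.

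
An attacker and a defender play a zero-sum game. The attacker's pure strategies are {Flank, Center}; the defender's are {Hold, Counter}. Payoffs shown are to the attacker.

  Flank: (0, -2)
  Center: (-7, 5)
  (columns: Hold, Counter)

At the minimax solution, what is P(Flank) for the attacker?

Row minima: Flank → -2, Center → -7; maximin = -2.
Column maxima: Hold → 0, Counter → 5; minimax = 0.
-2 ≠ 0, so there is no saddle point; optimal play is mixed.
Let the attacker play Flank with probability p. Expected payoff against Hold: 0p + (-7)(1−p) = 7p − 7; against Counter: (-2)p + 5(1−p) = −7p + 5.
Setting these equal: 7p − 7 = −7p + 5 ⇒ 14p = 12 ⇒ p = 6/7, and the value is (7)·(6/7) − 7 = -1.
For the defender: with q = P(Hold), equating Flank's and Center's payoffs gives 2q − 2 = −12q + 5 ⇒ q = 1/2.

6/7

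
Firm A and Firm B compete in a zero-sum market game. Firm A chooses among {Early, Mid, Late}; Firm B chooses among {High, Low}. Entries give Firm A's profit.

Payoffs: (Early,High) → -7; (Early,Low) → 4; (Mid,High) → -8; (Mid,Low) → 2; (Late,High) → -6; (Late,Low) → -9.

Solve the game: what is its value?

-87/14

Row minima: Early → -7, Mid → -8, Late → -9; maximin = -7.
Column maxima: High → -6, Low → 4; minimax = -6.
-7 ≠ -6, so there is no saddle point; optimal play is mixed.
Mid is strictly dominated by Early, so Firm A never plays it.
On the remaining 2×2 (Early, Late vs High, Low):
Let Firm A play Early with probability p. Expected payoff against High: (-7)p + (-6)(1−p) = −p − 6; against Low: 4p + (-9)(1−p) = 13p − 9.
Setting these equal: −p − 6 = 13p − 9 ⇒ −14p = -3 ⇒ p = 3/14, and the value is (-1)·(3/14) − 6 = -87/14.
For Firm B: with q = P(High), equating Early's and Late's payoffs gives −11q + 4 = 3q − 9 ⇒ q = 13/14.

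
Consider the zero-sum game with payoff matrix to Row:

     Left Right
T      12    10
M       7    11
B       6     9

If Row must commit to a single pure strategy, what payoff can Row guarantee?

10

Row minima: T → 10, M → 7, B → 6.
The best of these is 10.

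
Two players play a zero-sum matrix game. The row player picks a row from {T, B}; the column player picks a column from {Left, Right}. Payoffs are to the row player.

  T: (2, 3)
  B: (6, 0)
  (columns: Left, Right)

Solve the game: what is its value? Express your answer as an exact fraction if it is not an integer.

18/7

Row minima: T → 2, B → 0; maximin = 2.
Column maxima: Left → 6, Right → 3; minimax = 3.
2 ≠ 3, so there is no saddle point; optimal play is mixed.
Let the row player play T with probability p. Expected payoff against Left: 2p + 6(1−p) = −4p + 6; against Right: 3p + 0(1−p) = 3p.
Setting these equal: −4p + 6 = 3p ⇒ −7p = -6 ⇒ p = 6/7, and the value is (-4)·(6/7) + 6 = 18/7.
For the column player: with q = P(Left), equating T's and B's payoffs gives −q + 3 = 6q ⇒ q = 3/7.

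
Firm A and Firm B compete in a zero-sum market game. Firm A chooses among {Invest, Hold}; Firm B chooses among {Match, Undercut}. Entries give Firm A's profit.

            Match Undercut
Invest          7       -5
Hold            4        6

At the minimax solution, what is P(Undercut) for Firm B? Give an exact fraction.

3/14

Row minima: Invest → -5, Hold → 4; maximin = 4.
Column maxima: Match → 7, Undercut → 6; minimax = 6.
4 ≠ 6, so there is no saddle point; optimal play is mixed.
Let Firm A play Invest with probability p. Expected payoff against Match: 7p + 4(1−p) = 3p + 4; against Undercut: (-5)p + 6(1−p) = −11p + 6.
Setting these equal: 3p + 4 = −11p + 6 ⇒ 14p = 2 ⇒ p = 1/7, and the value is (3)·(1/7) + 4 = 31/7.
For Firm B: with q = P(Match), equating Invest's and Hold's payoffs gives 12q − 5 = −2q + 6 ⇒ q = 11/14.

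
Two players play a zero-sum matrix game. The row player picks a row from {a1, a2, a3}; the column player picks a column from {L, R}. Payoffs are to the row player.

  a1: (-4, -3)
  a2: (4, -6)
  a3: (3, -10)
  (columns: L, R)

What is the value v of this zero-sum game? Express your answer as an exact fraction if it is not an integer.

-36/11

Row minima: a1 → -4, a2 → -6, a3 → -10; maximin = -4.
Column maxima: L → 4, R → -3; minimax = -3.
-4 ≠ -3, so there is no saddle point; optimal play is mixed.
a3 is strictly dominated by a2, so the row player never plays it.
On the remaining 2×2 (a1, a2 vs L, R):
Let the row player play a1 with probability p. Expected payoff against L: (-4)p + 4(1−p) = −8p + 4; against R: (-3)p + (-6)(1−p) = 3p − 6.
Setting these equal: −8p + 4 = 3p − 6 ⇒ −11p = -10 ⇒ p = 10/11, and the value is (-8)·(10/11) + 4 = -36/11.
For the column player: with q = P(L), equating a1's and a2's payoffs gives −q − 3 = 10q − 6 ⇒ q = 3/11.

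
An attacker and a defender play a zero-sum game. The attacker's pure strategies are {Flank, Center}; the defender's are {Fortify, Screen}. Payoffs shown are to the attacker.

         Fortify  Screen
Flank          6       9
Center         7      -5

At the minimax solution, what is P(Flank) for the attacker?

Row minima: Flank → 6, Center → -5; maximin = 6.
Column maxima: Fortify → 7, Screen → 9; minimax = 7.
6 ≠ 7, so there is no saddle point; optimal play is mixed.
Let the attacker play Flank with probability p. Expected payoff against Fortify: 6p + 7(1−p) = −p + 7; against Screen: 9p + (-5)(1−p) = 14p − 5.
Setting these equal: −p + 7 = 14p − 5 ⇒ −15p = -12 ⇒ p = 4/5, and the value is (-1)·(4/5) + 7 = 31/5.
For the defender: with q = P(Fortify), equating Flank's and Center's payoffs gives −3q + 9 = 12q − 5 ⇒ q = 14/15.

4/5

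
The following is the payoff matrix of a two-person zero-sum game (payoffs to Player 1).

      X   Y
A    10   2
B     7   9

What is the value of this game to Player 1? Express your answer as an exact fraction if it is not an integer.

Row minima: A → 2, B → 7; maximin = 7.
Column maxima: X → 10, Y → 9; minimax = 9.
7 ≠ 9, so there is no saddle point; optimal play is mixed.
Let Player 1 play A with probability p. Expected payoff against X: 10p + 7(1−p) = 3p + 7; against Y: 2p + 9(1−p) = −7p + 9.
Setting these equal: 3p + 7 = −7p + 9 ⇒ 10p = 2 ⇒ p = 1/5, and the value is (3)·(1/5) + 7 = 38/5.
For Player 2: with q = P(X), equating A's and B's payoffs gives 8q + 2 = −2q + 9 ⇒ q = 7/10.

38/5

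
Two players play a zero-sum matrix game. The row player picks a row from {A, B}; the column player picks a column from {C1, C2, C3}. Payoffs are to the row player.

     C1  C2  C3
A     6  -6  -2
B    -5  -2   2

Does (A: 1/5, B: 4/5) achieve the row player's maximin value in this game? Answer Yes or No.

Against C1 this mix gives (1/5)·6 + (4/5)·(-5) = -14/5.
Against C2 this mix gives (1/5)·(-6) + (4/5)·(-2) = -14/5.
Against C3 this mix gives (1/5)·(-2) + (4/5)·2 = 6/5.
All of the column player's active replies (C1, C2) yield -14/5, and no column does worse for the row player. The mix makes the column player indifferent and guarantees -14/5, so it is optimal.

Yes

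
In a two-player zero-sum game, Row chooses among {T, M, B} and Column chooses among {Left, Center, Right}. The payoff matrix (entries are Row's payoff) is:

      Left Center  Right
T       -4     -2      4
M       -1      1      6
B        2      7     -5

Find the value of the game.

1/2

Row minima: T → -4, M → -1, B → -5; maximin = -1.
Column maxima: Left → 2, Center → 7, Right → 6; minimax = 2.
-1 ≠ 2, so there is no saddle point; optimal play is mixed.
T is strictly dominated by M, so Row never plays it.
Center is strictly dominated by Left (it gives Row strictly more in every row), so Column never plays it.
On the remaining 2×2 (M, B vs Left, Right):
Let Row play M with probability p. Expected payoff against Left: (-1)p + 2(1−p) = −3p + 2; against Right: 6p + (-5)(1−p) = 11p − 5.
Setting these equal: −3p + 2 = 11p − 5 ⇒ −14p = -7 ⇒ p = 1/2, and the value is (-3)·(1/2) + 2 = 1/2.
For Column: with q = P(Left), equating M's and B's payoffs gives −7q + 6 = 7q − 5 ⇒ q = 11/14.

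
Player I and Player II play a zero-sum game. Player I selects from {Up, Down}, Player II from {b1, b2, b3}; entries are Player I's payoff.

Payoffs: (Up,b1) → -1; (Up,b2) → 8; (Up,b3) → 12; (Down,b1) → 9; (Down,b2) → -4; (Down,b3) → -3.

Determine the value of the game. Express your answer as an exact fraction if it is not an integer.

Row minima: Up → -1, Down → -4; maximin = -1.
Column maxima: b1 → 9, b2 → 8, b3 → 12; minimax = 8.
-1 ≠ 8, so there is no saddle point; optimal play is mixed.
b3 is strictly dominated by b2 (it gives Player I strictly more in every row), so Player II never plays it.
On the remaining 2×2 (Up, Down vs b1, b2):
Let Player I play Up with probability p. Expected payoff against b1: (-1)p + 9(1−p) = −10p + 9; against b2: 8p + (-4)(1−p) = 12p − 4.
Setting these equal: −10p + 9 = 12p − 4 ⇒ −22p = -13 ⇒ p = 13/22, and the value is (-10)·(13/22) + 9 = 34/11.
For Player II: with q = P(b1), equating Up's and Down's payoffs gives −9q + 8 = 13q − 4 ⇒ q = 6/11.

34/11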